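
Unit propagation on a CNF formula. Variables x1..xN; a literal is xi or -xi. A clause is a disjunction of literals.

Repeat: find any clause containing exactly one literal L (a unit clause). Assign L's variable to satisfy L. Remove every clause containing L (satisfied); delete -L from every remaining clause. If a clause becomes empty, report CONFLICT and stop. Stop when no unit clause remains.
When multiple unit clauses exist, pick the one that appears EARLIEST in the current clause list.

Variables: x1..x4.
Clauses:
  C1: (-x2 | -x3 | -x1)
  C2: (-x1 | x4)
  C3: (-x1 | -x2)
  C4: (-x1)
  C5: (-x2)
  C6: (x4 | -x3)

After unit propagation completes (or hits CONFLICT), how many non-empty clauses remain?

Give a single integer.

unit clause [-1] forces x1=F; simplify:
  satisfied 4 clause(s); 2 remain; assigned so far: [1]
unit clause [-2] forces x2=F; simplify:
  satisfied 1 clause(s); 1 remain; assigned so far: [1, 2]

Answer: 1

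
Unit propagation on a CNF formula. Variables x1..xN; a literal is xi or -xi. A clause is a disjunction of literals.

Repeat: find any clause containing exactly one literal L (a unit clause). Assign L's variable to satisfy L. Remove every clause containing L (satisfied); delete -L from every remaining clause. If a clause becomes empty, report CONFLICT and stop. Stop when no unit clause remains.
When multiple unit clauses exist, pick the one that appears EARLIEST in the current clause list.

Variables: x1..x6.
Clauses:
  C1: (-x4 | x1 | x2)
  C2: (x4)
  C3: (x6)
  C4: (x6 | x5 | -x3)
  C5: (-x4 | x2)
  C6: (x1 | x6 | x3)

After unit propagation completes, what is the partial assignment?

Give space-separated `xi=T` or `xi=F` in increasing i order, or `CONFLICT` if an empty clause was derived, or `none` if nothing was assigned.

unit clause [4] forces x4=T; simplify:
  drop -4 from [-4, 1, 2] -> [1, 2]
  drop -4 from [-4, 2] -> [2]
  satisfied 1 clause(s); 5 remain; assigned so far: [4]
unit clause [6] forces x6=T; simplify:
  satisfied 3 clause(s); 2 remain; assigned so far: [4, 6]
unit clause [2] forces x2=T; simplify:
  satisfied 2 clause(s); 0 remain; assigned so far: [2, 4, 6]

Answer: x2=T x4=T x6=T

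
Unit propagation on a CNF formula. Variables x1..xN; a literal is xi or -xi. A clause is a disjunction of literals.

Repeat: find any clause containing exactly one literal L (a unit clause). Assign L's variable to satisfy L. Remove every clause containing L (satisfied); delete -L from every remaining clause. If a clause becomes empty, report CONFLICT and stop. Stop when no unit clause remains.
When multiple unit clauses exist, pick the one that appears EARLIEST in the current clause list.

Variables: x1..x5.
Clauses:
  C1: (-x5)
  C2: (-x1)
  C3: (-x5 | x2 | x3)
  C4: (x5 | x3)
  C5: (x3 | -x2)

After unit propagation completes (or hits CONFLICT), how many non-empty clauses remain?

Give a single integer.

Answer: 0

Derivation:
unit clause [-5] forces x5=F; simplify:
  drop 5 from [5, 3] -> [3]
  satisfied 2 clause(s); 3 remain; assigned so far: [5]
unit clause [-1] forces x1=F; simplify:
  satisfied 1 clause(s); 2 remain; assigned so far: [1, 5]
unit clause [3] forces x3=T; simplify:
  satisfied 2 clause(s); 0 remain; assigned so far: [1, 3, 5]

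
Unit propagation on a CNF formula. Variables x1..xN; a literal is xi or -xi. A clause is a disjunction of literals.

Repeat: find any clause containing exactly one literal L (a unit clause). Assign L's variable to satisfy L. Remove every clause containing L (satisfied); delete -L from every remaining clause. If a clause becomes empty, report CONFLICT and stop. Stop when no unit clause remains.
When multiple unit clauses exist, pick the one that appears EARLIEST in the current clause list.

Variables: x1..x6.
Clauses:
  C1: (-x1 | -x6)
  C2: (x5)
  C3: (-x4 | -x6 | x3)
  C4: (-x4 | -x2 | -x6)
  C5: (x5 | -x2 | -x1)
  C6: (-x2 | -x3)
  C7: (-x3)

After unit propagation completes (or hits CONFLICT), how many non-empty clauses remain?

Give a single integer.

Answer: 3

Derivation:
unit clause [5] forces x5=T; simplify:
  satisfied 2 clause(s); 5 remain; assigned so far: [5]
unit clause [-3] forces x3=F; simplify:
  drop 3 from [-4, -6, 3] -> [-4, -6]
  satisfied 2 clause(s); 3 remain; assigned so far: [3, 5]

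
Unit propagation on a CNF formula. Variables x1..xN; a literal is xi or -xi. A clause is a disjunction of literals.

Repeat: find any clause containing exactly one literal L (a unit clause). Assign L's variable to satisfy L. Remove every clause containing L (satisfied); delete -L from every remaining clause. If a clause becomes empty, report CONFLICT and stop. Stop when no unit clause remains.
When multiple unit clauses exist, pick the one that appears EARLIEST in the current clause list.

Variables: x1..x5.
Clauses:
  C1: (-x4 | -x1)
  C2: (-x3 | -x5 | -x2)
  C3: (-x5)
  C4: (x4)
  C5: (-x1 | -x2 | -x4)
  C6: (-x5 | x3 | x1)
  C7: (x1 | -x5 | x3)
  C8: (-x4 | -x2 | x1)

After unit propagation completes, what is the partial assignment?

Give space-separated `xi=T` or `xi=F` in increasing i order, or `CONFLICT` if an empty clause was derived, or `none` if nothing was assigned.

Answer: x1=F x2=F x4=T x5=F

Derivation:
unit clause [-5] forces x5=F; simplify:
  satisfied 4 clause(s); 4 remain; assigned so far: [5]
unit clause [4] forces x4=T; simplify:
  drop -4 from [-4, -1] -> [-1]
  drop -4 from [-1, -2, -4] -> [-1, -2]
  drop -4 from [-4, -2, 1] -> [-2, 1]
  satisfied 1 clause(s); 3 remain; assigned so far: [4, 5]
unit clause [-1] forces x1=F; simplify:
  drop 1 from [-2, 1] -> [-2]
  satisfied 2 clause(s); 1 remain; assigned so far: [1, 4, 5]
unit clause [-2] forces x2=F; simplify:
  satisfied 1 clause(s); 0 remain; assigned so far: [1, 2, 4, 5]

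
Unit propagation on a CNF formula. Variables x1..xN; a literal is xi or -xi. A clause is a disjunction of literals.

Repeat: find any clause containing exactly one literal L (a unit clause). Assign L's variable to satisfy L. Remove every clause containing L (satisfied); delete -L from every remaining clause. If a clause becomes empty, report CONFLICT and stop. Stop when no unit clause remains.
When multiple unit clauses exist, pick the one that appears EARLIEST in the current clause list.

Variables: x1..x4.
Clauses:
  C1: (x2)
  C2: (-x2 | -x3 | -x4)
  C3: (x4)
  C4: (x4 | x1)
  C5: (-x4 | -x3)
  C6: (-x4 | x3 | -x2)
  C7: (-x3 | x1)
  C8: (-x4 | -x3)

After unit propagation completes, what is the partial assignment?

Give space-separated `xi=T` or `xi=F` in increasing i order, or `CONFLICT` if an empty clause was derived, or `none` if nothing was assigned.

unit clause [2] forces x2=T; simplify:
  drop -2 from [-2, -3, -4] -> [-3, -4]
  drop -2 from [-4, 3, -2] -> [-4, 3]
  satisfied 1 clause(s); 7 remain; assigned so far: [2]
unit clause [4] forces x4=T; simplify:
  drop -4 from [-3, -4] -> [-3]
  drop -4 from [-4, -3] -> [-3]
  drop -4 from [-4, 3] -> [3]
  drop -4 from [-4, -3] -> [-3]
  satisfied 2 clause(s); 5 remain; assigned so far: [2, 4]
unit clause [-3] forces x3=F; simplify:
  drop 3 from [3] -> [] (empty!)
  satisfied 4 clause(s); 1 remain; assigned so far: [2, 3, 4]
CONFLICT (empty clause)

Answer: CONFLICT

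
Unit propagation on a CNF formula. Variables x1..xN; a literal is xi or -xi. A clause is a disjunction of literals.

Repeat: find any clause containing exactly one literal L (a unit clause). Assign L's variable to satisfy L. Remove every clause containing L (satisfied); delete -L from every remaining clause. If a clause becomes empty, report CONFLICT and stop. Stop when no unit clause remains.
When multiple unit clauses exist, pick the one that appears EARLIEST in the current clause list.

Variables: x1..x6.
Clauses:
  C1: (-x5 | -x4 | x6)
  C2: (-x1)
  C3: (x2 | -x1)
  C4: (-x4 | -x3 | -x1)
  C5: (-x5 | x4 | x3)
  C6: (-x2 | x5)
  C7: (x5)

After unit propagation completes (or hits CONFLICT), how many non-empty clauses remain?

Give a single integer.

unit clause [-1] forces x1=F; simplify:
  satisfied 3 clause(s); 4 remain; assigned so far: [1]
unit clause [5] forces x5=T; simplify:
  drop -5 from [-5, -4, 6] -> [-4, 6]
  drop -5 from [-5, 4, 3] -> [4, 3]
  satisfied 2 clause(s); 2 remain; assigned so far: [1, 5]

Answer: 2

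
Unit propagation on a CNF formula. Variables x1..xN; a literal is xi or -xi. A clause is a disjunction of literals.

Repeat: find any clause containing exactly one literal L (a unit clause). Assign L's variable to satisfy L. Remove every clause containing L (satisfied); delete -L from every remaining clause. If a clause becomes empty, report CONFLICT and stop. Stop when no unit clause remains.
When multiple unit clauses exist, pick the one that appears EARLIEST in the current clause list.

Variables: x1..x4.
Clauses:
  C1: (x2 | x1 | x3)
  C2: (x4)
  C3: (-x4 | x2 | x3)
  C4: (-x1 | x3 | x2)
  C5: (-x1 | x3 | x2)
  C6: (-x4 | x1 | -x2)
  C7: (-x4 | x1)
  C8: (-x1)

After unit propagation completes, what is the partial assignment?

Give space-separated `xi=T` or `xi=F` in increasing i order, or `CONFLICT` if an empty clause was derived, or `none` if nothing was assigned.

unit clause [4] forces x4=T; simplify:
  drop -4 from [-4, 2, 3] -> [2, 3]
  drop -4 from [-4, 1, -2] -> [1, -2]
  drop -4 from [-4, 1] -> [1]
  satisfied 1 clause(s); 7 remain; assigned so far: [4]
unit clause [1] forces x1=T; simplify:
  drop -1 from [-1, 3, 2] -> [3, 2]
  drop -1 from [-1, 3, 2] -> [3, 2]
  drop -1 from [-1] -> [] (empty!)
  satisfied 3 clause(s); 4 remain; assigned so far: [1, 4]
CONFLICT (empty clause)

Answer: CONFLICT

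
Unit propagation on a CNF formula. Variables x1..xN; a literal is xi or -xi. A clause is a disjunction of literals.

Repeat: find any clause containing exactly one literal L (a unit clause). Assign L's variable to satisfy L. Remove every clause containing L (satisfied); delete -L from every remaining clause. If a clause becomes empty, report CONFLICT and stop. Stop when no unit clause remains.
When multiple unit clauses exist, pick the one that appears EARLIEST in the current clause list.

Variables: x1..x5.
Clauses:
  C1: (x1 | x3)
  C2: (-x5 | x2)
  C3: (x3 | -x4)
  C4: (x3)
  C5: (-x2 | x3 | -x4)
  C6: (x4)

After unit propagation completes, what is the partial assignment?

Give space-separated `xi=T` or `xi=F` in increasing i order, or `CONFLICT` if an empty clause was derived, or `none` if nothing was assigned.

unit clause [3] forces x3=T; simplify:
  satisfied 4 clause(s); 2 remain; assigned so far: [3]
unit clause [4] forces x4=T; simplify:
  satisfied 1 clause(s); 1 remain; assigned so far: [3, 4]

Answer: x3=T x4=T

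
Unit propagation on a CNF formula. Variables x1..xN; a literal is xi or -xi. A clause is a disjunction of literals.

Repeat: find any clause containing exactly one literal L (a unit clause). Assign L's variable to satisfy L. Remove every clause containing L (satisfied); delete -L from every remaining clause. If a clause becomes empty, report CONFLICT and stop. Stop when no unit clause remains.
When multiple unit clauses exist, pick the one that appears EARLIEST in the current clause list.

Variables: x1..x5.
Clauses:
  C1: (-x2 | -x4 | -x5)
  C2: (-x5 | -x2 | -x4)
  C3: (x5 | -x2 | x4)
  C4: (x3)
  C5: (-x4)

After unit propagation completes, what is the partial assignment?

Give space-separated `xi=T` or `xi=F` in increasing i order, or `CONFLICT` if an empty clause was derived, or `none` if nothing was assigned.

Answer: x3=T x4=F

Derivation:
unit clause [3] forces x3=T; simplify:
  satisfied 1 clause(s); 4 remain; assigned so far: [3]
unit clause [-4] forces x4=F; simplify:
  drop 4 from [5, -2, 4] -> [5, -2]
  satisfied 3 clause(s); 1 remain; assigned so far: [3, 4]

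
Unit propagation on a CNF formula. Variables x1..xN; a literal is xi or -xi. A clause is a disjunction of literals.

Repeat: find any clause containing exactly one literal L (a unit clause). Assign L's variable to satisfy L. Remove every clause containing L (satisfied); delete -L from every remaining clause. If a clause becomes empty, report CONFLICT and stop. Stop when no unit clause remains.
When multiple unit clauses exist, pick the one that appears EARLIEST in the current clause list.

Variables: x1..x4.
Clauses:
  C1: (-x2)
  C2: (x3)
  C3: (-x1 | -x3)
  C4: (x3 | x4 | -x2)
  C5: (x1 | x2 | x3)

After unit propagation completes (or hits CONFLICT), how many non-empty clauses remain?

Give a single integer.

Answer: 0

Derivation:
unit clause [-2] forces x2=F; simplify:
  drop 2 from [1, 2, 3] -> [1, 3]
  satisfied 2 clause(s); 3 remain; assigned so far: [2]
unit clause [3] forces x3=T; simplify:
  drop -3 from [-1, -3] -> [-1]
  satisfied 2 clause(s); 1 remain; assigned so far: [2, 3]
unit clause [-1] forces x1=F; simplify:
  satisfied 1 clause(s); 0 remain; assigned so far: [1, 2, 3]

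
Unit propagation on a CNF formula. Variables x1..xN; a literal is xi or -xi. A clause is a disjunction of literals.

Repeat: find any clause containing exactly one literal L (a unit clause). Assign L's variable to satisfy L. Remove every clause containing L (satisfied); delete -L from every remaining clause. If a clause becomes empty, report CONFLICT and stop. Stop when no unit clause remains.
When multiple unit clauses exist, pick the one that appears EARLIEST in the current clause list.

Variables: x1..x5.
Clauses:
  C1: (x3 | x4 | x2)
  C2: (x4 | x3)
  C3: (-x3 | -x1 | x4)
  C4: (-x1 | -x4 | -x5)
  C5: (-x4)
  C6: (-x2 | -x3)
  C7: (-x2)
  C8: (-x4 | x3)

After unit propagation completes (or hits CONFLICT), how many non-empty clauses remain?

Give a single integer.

unit clause [-4] forces x4=F; simplify:
  drop 4 from [3, 4, 2] -> [3, 2]
  drop 4 from [4, 3] -> [3]
  drop 4 from [-3, -1, 4] -> [-3, -1]
  satisfied 3 clause(s); 5 remain; assigned so far: [4]
unit clause [3] forces x3=T; simplify:
  drop -3 from [-3, -1] -> [-1]
  drop -3 from [-2, -3] -> [-2]
  satisfied 2 clause(s); 3 remain; assigned so far: [3, 4]
unit clause [-1] forces x1=F; simplify:
  satisfied 1 clause(s); 2 remain; assigned so far: [1, 3, 4]
unit clause [-2] forces x2=F; simplify:
  satisfied 2 clause(s); 0 remain; assigned so far: [1, 2, 3, 4]

Answer: 0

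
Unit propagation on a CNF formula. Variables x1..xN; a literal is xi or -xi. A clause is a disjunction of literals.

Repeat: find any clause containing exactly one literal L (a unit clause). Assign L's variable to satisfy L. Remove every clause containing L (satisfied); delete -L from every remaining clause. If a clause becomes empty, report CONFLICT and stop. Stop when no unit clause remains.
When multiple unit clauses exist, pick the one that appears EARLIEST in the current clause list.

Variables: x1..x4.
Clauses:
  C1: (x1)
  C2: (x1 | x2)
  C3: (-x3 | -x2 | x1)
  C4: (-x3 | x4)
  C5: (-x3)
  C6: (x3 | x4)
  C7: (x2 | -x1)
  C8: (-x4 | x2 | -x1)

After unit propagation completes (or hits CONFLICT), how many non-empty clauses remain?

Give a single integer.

Answer: 0

Derivation:
unit clause [1] forces x1=T; simplify:
  drop -1 from [2, -1] -> [2]
  drop -1 from [-4, 2, -1] -> [-4, 2]
  satisfied 3 clause(s); 5 remain; assigned so far: [1]
unit clause [-3] forces x3=F; simplify:
  drop 3 from [3, 4] -> [4]
  satisfied 2 clause(s); 3 remain; assigned so far: [1, 3]
unit clause [4] forces x4=T; simplify:
  drop -4 from [-4, 2] -> [2]
  satisfied 1 clause(s); 2 remain; assigned so far: [1, 3, 4]
unit clause [2] forces x2=T; simplify:
  satisfied 2 clause(s); 0 remain; assigned so far: [1, 2, 3, 4]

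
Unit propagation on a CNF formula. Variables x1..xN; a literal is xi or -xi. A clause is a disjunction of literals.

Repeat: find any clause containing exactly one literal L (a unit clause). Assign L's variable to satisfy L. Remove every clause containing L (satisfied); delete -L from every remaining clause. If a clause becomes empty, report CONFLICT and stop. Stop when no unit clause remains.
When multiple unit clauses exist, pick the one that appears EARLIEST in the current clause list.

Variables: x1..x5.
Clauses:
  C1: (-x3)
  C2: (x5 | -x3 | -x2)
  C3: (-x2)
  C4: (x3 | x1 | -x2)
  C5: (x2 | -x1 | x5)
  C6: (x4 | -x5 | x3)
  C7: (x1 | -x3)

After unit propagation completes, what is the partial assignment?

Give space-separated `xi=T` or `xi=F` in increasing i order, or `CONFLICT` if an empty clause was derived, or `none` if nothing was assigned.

Answer: x2=F x3=F

Derivation:
unit clause [-3] forces x3=F; simplify:
  drop 3 from [3, 1, -2] -> [1, -2]
  drop 3 from [4, -5, 3] -> [4, -5]
  satisfied 3 clause(s); 4 remain; assigned so far: [3]
unit clause [-2] forces x2=F; simplify:
  drop 2 from [2, -1, 5] -> [-1, 5]
  satisfied 2 clause(s); 2 remain; assigned so far: [2, 3]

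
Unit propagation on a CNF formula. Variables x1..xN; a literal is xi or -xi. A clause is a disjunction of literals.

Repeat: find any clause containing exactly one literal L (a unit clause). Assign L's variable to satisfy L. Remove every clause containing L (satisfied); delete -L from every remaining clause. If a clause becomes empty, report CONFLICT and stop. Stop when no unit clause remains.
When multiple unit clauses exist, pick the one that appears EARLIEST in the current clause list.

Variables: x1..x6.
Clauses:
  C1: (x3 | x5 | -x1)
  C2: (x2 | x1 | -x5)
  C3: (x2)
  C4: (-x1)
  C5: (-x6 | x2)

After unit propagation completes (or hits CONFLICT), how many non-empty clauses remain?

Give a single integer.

Answer: 0

Derivation:
unit clause [2] forces x2=T; simplify:
  satisfied 3 clause(s); 2 remain; assigned so far: [2]
unit clause [-1] forces x1=F; simplify:
  satisfied 2 clause(s); 0 remain; assigned so far: [1, 2]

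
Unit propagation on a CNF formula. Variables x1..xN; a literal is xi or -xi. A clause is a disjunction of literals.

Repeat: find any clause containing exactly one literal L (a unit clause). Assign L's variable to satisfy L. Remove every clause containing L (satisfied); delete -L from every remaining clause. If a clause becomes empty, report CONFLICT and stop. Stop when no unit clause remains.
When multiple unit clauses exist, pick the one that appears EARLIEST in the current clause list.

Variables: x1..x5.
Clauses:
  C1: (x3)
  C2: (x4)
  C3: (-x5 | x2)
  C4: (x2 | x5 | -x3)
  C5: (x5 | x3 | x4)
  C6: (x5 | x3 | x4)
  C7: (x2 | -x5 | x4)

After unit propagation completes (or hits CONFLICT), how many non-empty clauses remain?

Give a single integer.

unit clause [3] forces x3=T; simplify:
  drop -3 from [2, 5, -3] -> [2, 5]
  satisfied 3 clause(s); 4 remain; assigned so far: [3]
unit clause [4] forces x4=T; simplify:
  satisfied 2 clause(s); 2 remain; assigned so far: [3, 4]

Answer: 2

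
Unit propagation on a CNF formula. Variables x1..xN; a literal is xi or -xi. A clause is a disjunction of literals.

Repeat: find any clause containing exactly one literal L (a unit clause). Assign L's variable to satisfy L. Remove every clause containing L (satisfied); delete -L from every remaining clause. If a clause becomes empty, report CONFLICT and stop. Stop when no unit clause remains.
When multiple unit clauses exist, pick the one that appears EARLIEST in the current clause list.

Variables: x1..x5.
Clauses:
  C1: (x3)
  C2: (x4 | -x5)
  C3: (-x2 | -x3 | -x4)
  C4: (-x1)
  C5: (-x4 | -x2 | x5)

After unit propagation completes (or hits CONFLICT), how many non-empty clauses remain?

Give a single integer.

Answer: 3

Derivation:
unit clause [3] forces x3=T; simplify:
  drop -3 from [-2, -3, -4] -> [-2, -4]
  satisfied 1 clause(s); 4 remain; assigned so far: [3]
unit clause [-1] forces x1=F; simplify:
  satisfied 1 clause(s); 3 remain; assigned so far: [1, 3]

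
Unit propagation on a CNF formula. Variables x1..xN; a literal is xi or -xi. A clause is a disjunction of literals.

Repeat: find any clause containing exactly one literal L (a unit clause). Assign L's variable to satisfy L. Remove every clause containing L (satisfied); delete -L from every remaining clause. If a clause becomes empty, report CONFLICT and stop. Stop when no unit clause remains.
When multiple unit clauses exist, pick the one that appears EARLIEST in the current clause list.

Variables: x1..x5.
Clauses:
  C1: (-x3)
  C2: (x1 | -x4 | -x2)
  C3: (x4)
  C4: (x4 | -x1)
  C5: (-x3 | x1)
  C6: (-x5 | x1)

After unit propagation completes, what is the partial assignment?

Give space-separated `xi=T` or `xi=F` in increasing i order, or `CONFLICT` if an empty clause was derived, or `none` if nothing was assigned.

Answer: x3=F x4=T

Derivation:
unit clause [-3] forces x3=F; simplify:
  satisfied 2 clause(s); 4 remain; assigned so far: [3]
unit clause [4] forces x4=T; simplify:
  drop -4 from [1, -4, -2] -> [1, -2]
  satisfied 2 clause(s); 2 remain; assigned so far: [3, 4]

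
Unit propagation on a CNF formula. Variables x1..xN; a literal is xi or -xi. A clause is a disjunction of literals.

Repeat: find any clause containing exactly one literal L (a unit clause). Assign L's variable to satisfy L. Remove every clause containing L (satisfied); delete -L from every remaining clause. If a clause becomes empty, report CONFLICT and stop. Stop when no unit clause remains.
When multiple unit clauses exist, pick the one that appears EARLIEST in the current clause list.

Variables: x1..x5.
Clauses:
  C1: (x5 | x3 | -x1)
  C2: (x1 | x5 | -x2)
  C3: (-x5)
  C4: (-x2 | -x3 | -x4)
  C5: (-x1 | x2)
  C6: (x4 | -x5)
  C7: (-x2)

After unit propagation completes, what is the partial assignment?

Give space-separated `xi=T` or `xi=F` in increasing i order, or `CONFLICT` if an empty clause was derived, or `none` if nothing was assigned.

Answer: x1=F x2=F x5=F

Derivation:
unit clause [-5] forces x5=F; simplify:
  drop 5 from [5, 3, -1] -> [3, -1]
  drop 5 from [1, 5, -2] -> [1, -2]
  satisfied 2 clause(s); 5 remain; assigned so far: [5]
unit clause [-2] forces x2=F; simplify:
  drop 2 from [-1, 2] -> [-1]
  satisfied 3 clause(s); 2 remain; assigned so far: [2, 5]
unit clause [-1] forces x1=F; simplify:
  satisfied 2 clause(s); 0 remain; assigned so far: [1, 2, 5]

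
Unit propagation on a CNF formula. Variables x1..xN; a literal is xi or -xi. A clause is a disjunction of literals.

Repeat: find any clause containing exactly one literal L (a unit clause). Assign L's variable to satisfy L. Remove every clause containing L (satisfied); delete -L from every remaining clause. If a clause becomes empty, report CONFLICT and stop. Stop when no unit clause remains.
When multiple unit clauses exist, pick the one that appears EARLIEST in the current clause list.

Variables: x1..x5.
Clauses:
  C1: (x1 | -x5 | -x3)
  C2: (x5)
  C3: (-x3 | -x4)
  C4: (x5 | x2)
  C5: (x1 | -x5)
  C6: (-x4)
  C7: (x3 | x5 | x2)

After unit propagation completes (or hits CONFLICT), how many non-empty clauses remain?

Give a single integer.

unit clause [5] forces x5=T; simplify:
  drop -5 from [1, -5, -3] -> [1, -3]
  drop -5 from [1, -5] -> [1]
  satisfied 3 clause(s); 4 remain; assigned so far: [5]
unit clause [1] forces x1=T; simplify:
  satisfied 2 clause(s); 2 remain; assigned so far: [1, 5]
unit clause [-4] forces x4=F; simplify:
  satisfied 2 clause(s); 0 remain; assigned so far: [1, 4, 5]

Answer: 0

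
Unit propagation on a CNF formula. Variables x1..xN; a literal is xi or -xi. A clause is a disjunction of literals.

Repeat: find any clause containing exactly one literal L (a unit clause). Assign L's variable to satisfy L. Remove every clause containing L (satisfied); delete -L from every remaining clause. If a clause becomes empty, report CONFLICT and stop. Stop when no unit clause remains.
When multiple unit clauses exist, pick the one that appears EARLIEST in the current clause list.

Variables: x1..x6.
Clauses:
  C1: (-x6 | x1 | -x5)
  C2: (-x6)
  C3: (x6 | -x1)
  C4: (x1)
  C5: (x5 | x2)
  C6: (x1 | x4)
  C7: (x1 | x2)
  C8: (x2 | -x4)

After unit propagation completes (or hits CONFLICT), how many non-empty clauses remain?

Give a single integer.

unit clause [-6] forces x6=F; simplify:
  drop 6 from [6, -1] -> [-1]
  satisfied 2 clause(s); 6 remain; assigned so far: [6]
unit clause [-1] forces x1=F; simplify:
  drop 1 from [1] -> [] (empty!)
  drop 1 from [1, 4] -> [4]
  drop 1 from [1, 2] -> [2]
  satisfied 1 clause(s); 5 remain; assigned so far: [1, 6]
CONFLICT (empty clause)

Answer: 4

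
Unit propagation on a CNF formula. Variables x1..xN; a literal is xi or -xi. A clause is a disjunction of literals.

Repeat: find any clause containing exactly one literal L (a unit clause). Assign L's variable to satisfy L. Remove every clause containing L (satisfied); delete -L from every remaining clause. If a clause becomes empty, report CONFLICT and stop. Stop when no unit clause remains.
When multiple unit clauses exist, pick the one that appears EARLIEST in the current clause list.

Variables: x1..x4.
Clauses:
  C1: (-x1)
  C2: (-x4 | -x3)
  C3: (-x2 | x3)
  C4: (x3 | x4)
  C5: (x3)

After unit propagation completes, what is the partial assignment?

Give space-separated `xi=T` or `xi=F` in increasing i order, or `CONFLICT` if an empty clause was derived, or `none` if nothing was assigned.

unit clause [-1] forces x1=F; simplify:
  satisfied 1 clause(s); 4 remain; assigned so far: [1]
unit clause [3] forces x3=T; simplify:
  drop -3 from [-4, -3] -> [-4]
  satisfied 3 clause(s); 1 remain; assigned so far: [1, 3]
unit clause [-4] forces x4=F; simplify:
  satisfied 1 clause(s); 0 remain; assigned so far: [1, 3, 4]

Answer: x1=F x3=T x4=F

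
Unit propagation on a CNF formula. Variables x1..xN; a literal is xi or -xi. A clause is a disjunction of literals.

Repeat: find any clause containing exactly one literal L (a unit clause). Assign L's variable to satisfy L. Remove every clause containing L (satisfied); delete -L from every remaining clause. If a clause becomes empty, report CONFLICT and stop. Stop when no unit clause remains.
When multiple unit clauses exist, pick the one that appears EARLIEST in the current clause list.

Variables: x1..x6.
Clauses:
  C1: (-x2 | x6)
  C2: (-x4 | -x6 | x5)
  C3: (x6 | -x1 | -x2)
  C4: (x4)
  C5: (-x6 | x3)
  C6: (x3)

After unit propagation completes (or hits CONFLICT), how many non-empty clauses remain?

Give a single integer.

Answer: 3

Derivation:
unit clause [4] forces x4=T; simplify:
  drop -4 from [-4, -6, 5] -> [-6, 5]
  satisfied 1 clause(s); 5 remain; assigned so far: [4]
unit clause [3] forces x3=T; simplify:
  satisfied 2 clause(s); 3 remain; assigned so far: [3, 4]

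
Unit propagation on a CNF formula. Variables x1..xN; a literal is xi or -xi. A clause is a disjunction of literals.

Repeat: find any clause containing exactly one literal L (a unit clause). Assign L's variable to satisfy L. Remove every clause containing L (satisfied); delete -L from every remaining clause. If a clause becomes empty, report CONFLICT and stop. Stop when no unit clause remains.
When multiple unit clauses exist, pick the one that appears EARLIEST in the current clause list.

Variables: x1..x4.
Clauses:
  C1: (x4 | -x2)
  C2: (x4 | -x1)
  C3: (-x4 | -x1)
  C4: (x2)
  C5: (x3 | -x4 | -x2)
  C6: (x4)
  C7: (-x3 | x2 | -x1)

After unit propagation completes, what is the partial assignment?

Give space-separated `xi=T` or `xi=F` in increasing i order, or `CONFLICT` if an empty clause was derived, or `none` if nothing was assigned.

Answer: x1=F x2=T x3=T x4=T

Derivation:
unit clause [2] forces x2=T; simplify:
  drop -2 from [4, -2] -> [4]
  drop -2 from [3, -4, -2] -> [3, -4]
  satisfied 2 clause(s); 5 remain; assigned so far: [2]
unit clause [4] forces x4=T; simplify:
  drop -4 from [-4, -1] -> [-1]
  drop -4 from [3, -4] -> [3]
  satisfied 3 clause(s); 2 remain; assigned so far: [2, 4]
unit clause [-1] forces x1=F; simplify:
  satisfied 1 clause(s); 1 remain; assigned so far: [1, 2, 4]
unit clause [3] forces x3=T; simplify:
  satisfied 1 clause(s); 0 remain; assigned so far: [1, 2, 3, 4]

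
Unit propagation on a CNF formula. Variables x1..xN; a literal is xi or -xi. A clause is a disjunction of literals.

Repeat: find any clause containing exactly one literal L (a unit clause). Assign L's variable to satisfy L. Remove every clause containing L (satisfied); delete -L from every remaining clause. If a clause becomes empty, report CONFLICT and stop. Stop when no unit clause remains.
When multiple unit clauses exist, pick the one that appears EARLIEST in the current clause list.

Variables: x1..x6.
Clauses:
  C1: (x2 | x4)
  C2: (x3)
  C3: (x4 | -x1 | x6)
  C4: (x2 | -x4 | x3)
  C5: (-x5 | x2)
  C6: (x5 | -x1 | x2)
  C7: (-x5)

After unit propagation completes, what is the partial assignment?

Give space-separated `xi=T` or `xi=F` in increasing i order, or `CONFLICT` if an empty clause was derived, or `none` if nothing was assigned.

Answer: x3=T x5=F

Derivation:
unit clause [3] forces x3=T; simplify:
  satisfied 2 clause(s); 5 remain; assigned so far: [3]
unit clause [-5] forces x5=F; simplify:
  drop 5 from [5, -1, 2] -> [-1, 2]
  satisfied 2 clause(s); 3 remain; assigned so far: [3, 5]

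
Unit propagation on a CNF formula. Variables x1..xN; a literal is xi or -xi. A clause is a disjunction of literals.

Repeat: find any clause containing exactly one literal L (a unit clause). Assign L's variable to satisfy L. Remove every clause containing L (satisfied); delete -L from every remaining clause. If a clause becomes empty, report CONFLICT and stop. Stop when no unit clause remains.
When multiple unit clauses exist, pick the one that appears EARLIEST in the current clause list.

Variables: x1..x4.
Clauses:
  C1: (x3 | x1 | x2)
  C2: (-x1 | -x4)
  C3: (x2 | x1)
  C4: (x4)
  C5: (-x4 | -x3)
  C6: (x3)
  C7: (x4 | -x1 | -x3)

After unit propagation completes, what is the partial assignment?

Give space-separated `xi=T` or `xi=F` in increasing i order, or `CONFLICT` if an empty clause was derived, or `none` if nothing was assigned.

unit clause [4] forces x4=T; simplify:
  drop -4 from [-1, -4] -> [-1]
  drop -4 from [-4, -3] -> [-3]
  satisfied 2 clause(s); 5 remain; assigned so far: [4]
unit clause [-1] forces x1=F; simplify:
  drop 1 from [3, 1, 2] -> [3, 2]
  drop 1 from [2, 1] -> [2]
  satisfied 1 clause(s); 4 remain; assigned so far: [1, 4]
unit clause [2] forces x2=T; simplify:
  satisfied 2 clause(s); 2 remain; assigned so far: [1, 2, 4]
unit clause [-3] forces x3=F; simplify:
  drop 3 from [3] -> [] (empty!)
  satisfied 1 clause(s); 1 remain; assigned so far: [1, 2, 3, 4]
CONFLICT (empty clause)

Answer: CONFLICT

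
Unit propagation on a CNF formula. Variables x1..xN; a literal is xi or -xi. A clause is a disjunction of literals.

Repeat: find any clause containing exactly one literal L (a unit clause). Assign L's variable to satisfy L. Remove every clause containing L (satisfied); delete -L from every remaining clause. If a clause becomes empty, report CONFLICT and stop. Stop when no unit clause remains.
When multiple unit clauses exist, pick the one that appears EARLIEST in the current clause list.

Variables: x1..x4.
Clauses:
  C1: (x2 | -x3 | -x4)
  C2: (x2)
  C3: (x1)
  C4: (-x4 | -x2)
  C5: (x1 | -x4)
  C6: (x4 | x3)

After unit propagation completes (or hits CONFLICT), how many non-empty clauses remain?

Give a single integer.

Answer: 0

Derivation:
unit clause [2] forces x2=T; simplify:
  drop -2 from [-4, -2] -> [-4]
  satisfied 2 clause(s); 4 remain; assigned so far: [2]
unit clause [1] forces x1=T; simplify:
  satisfied 2 clause(s); 2 remain; assigned so far: [1, 2]
unit clause [-4] forces x4=F; simplify:
  drop 4 from [4, 3] -> [3]
  satisfied 1 clause(s); 1 remain; assigned so far: [1, 2, 4]
unit clause [3] forces x3=T; simplify:
  satisfied 1 clause(s); 0 remain; assigned so far: [1, 2, 3, 4]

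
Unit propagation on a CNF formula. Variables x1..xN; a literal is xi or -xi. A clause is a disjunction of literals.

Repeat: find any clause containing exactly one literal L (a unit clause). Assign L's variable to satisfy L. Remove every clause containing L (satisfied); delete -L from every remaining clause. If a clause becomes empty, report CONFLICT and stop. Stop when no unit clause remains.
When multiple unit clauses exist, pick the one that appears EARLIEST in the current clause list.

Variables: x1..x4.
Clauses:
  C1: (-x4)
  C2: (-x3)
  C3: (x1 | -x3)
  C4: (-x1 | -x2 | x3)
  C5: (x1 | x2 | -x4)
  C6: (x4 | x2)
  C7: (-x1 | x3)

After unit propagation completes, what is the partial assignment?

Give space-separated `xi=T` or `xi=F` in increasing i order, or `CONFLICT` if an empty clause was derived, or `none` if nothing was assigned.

Answer: x1=F x2=T x3=F x4=F

Derivation:
unit clause [-4] forces x4=F; simplify:
  drop 4 from [4, 2] -> [2]
  satisfied 2 clause(s); 5 remain; assigned so far: [4]
unit clause [-3] forces x3=F; simplify:
  drop 3 from [-1, -2, 3] -> [-1, -2]
  drop 3 from [-1, 3] -> [-1]
  satisfied 2 clause(s); 3 remain; assigned so far: [3, 4]
unit clause [2] forces x2=T; simplify:
  drop -2 from [-1, -2] -> [-1]
  satisfied 1 clause(s); 2 remain; assigned so far: [2, 3, 4]
unit clause [-1] forces x1=F; simplify:
  satisfied 2 clause(s); 0 remain; assigned so far: [1, 2, 3, 4]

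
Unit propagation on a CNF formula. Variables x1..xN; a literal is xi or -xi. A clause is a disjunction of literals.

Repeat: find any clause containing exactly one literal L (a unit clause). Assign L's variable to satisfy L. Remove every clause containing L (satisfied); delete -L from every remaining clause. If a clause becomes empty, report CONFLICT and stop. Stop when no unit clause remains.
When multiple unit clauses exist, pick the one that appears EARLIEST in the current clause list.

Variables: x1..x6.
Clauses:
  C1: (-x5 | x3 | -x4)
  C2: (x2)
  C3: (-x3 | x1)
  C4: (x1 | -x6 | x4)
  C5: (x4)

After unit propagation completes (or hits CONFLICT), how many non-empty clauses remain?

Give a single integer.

unit clause [2] forces x2=T; simplify:
  satisfied 1 clause(s); 4 remain; assigned so far: [2]
unit clause [4] forces x4=T; simplify:
  drop -4 from [-5, 3, -4] -> [-5, 3]
  satisfied 2 clause(s); 2 remain; assigned so far: [2, 4]

Answer: 2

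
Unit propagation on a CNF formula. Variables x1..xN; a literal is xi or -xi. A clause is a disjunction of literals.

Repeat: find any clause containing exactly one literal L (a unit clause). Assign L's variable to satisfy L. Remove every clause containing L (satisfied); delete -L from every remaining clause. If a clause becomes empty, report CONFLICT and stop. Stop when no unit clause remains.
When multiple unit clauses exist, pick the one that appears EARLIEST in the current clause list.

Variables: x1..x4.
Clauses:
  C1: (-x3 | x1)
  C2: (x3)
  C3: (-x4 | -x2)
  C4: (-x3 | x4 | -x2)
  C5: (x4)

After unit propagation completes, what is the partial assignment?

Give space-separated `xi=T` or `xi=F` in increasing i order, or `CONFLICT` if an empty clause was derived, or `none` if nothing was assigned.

unit clause [3] forces x3=T; simplify:
  drop -3 from [-3, 1] -> [1]
  drop -3 from [-3, 4, -2] -> [4, -2]
  satisfied 1 clause(s); 4 remain; assigned so far: [3]
unit clause [1] forces x1=T; simplify:
  satisfied 1 clause(s); 3 remain; assigned so far: [1, 3]
unit clause [4] forces x4=T; simplify:
  drop -4 from [-4, -2] -> [-2]
  satisfied 2 clause(s); 1 remain; assigned so far: [1, 3, 4]
unit clause [-2] forces x2=F; simplify:
  satisfied 1 clause(s); 0 remain; assigned so far: [1, 2, 3, 4]

Answer: x1=T x2=F x3=T x4=T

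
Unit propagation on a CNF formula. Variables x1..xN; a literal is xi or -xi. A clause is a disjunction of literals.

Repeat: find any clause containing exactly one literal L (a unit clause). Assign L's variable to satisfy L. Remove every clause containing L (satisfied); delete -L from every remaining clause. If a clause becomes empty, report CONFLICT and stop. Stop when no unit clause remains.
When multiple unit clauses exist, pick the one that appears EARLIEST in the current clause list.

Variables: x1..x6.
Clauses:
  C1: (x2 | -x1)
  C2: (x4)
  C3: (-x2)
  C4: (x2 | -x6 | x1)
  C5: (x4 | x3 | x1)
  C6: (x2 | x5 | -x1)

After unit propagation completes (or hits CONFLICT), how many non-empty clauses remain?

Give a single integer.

Answer: 0

Derivation:
unit clause [4] forces x4=T; simplify:
  satisfied 2 clause(s); 4 remain; assigned so far: [4]
unit clause [-2] forces x2=F; simplify:
  drop 2 from [2, -1] -> [-1]
  drop 2 from [2, -6, 1] -> [-6, 1]
  drop 2 from [2, 5, -1] -> [5, -1]
  satisfied 1 clause(s); 3 remain; assigned so far: [2, 4]
unit clause [-1] forces x1=F; simplify:
  drop 1 from [-6, 1] -> [-6]
  satisfied 2 clause(s); 1 remain; assigned so far: [1, 2, 4]
unit clause [-6] forces x6=F; simplify:
  satisfied 1 clause(s); 0 remain; assigned so far: [1, 2, 4, 6]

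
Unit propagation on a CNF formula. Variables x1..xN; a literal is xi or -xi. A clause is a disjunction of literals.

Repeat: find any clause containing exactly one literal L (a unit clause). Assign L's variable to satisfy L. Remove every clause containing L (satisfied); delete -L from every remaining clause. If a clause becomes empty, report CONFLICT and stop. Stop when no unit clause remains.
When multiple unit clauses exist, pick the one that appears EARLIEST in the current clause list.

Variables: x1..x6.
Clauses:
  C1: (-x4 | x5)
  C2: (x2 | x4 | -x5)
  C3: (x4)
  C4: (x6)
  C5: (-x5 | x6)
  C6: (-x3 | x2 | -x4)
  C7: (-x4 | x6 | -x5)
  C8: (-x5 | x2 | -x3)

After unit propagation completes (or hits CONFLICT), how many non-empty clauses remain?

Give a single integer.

Answer: 2

Derivation:
unit clause [4] forces x4=T; simplify:
  drop -4 from [-4, 5] -> [5]
  drop -4 from [-3, 2, -4] -> [-3, 2]
  drop -4 from [-4, 6, -5] -> [6, -5]
  satisfied 2 clause(s); 6 remain; assigned so far: [4]
unit clause [5] forces x5=T; simplify:
  drop -5 from [-5, 6] -> [6]
  drop -5 from [6, -5] -> [6]
  drop -5 from [-5, 2, -3] -> [2, -3]
  satisfied 1 clause(s); 5 remain; assigned so far: [4, 5]
unit clause [6] forces x6=T; simplify:
  satisfied 3 clause(s); 2 remain; assigned so far: [4, 5, 6]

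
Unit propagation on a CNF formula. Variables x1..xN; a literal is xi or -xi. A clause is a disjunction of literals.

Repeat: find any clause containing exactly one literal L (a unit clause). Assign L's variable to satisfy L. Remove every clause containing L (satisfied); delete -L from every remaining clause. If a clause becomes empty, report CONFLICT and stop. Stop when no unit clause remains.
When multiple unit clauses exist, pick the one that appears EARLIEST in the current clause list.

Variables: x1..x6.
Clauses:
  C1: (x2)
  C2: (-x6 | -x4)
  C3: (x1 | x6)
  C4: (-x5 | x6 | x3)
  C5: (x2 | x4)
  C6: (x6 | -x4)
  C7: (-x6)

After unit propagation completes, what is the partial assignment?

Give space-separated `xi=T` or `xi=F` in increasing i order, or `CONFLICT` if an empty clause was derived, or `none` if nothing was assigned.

unit clause [2] forces x2=T; simplify:
  satisfied 2 clause(s); 5 remain; assigned so far: [2]
unit clause [-6] forces x6=F; simplify:
  drop 6 from [1, 6] -> [1]
  drop 6 from [-5, 6, 3] -> [-5, 3]
  drop 6 from [6, -4] -> [-4]
  satisfied 2 clause(s); 3 remain; assigned so far: [2, 6]
unit clause [1] forces x1=T; simplify:
  satisfied 1 clause(s); 2 remain; assigned so far: [1, 2, 6]
unit clause [-4] forces x4=F; simplify:
  satisfied 1 clause(s); 1 remain; assigned so far: [1, 2, 4, 6]

Answer: x1=T x2=T x4=F x6=F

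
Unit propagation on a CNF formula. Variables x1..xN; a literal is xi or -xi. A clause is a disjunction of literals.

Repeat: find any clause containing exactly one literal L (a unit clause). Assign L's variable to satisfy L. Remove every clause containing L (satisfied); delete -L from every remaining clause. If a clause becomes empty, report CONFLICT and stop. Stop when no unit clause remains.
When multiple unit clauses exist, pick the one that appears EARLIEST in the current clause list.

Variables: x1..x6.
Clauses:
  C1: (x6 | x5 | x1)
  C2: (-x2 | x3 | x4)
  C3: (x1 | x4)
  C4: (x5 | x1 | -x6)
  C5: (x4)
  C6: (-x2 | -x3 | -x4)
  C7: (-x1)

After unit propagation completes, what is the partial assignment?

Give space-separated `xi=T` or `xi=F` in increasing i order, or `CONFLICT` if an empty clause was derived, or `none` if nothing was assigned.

Answer: x1=F x4=T

Derivation:
unit clause [4] forces x4=T; simplify:
  drop -4 from [-2, -3, -4] -> [-2, -3]
  satisfied 3 clause(s); 4 remain; assigned so far: [4]
unit clause [-1] forces x1=F; simplify:
  drop 1 from [6, 5, 1] -> [6, 5]
  drop 1 from [5, 1, -6] -> [5, -6]
  satisfied 1 clause(s); 3 remain; assigned so far: [1, 4]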